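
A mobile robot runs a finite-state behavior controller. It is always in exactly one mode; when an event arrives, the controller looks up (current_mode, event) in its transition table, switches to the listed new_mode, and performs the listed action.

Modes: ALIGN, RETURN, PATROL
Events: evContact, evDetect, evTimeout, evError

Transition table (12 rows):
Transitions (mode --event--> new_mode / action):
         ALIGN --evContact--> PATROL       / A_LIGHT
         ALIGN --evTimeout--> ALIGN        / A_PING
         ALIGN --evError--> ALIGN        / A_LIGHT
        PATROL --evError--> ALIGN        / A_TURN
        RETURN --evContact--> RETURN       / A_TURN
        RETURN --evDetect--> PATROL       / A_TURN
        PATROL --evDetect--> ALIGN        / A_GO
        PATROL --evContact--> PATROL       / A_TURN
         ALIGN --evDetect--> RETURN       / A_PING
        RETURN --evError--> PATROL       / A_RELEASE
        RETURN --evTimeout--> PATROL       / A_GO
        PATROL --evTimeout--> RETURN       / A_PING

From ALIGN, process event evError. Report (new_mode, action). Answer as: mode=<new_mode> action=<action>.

current mode = ALIGN; filter table to that mode:
  (ALIGN, evContact) → (PATROL, A_LIGHT)
  (ALIGN, evTimeout) → (ALIGN, A_PING)
  (ALIGN, evError) → (ALIGN, A_LIGHT)  ← event matches
  (ALIGN, evDetect) → (RETURN, A_PING)
event = evError selects (ALIGN, A_LIGHT)

mode=ALIGN action=A_LIGHT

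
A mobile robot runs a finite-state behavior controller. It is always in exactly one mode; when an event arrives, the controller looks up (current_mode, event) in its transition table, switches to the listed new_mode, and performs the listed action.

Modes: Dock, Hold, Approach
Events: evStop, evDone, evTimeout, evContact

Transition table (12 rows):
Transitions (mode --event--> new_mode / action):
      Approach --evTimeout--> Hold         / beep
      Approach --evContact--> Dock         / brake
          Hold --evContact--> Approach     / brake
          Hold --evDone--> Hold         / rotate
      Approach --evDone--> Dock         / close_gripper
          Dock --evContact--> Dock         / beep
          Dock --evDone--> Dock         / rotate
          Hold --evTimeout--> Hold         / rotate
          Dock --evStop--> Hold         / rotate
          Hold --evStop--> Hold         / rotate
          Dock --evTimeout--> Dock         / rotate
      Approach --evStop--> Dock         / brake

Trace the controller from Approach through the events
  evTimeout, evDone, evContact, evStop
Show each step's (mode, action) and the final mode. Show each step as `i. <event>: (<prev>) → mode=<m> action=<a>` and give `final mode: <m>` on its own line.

1. evTimeout: (Approach) → mode=Hold action=beep
2. evDone: (Hold) → mode=Hold action=rotate
3. evContact: (Hold) → mode=Approach action=brake
4. evStop: (Approach) → mode=Dock action=brake

final mode: Dock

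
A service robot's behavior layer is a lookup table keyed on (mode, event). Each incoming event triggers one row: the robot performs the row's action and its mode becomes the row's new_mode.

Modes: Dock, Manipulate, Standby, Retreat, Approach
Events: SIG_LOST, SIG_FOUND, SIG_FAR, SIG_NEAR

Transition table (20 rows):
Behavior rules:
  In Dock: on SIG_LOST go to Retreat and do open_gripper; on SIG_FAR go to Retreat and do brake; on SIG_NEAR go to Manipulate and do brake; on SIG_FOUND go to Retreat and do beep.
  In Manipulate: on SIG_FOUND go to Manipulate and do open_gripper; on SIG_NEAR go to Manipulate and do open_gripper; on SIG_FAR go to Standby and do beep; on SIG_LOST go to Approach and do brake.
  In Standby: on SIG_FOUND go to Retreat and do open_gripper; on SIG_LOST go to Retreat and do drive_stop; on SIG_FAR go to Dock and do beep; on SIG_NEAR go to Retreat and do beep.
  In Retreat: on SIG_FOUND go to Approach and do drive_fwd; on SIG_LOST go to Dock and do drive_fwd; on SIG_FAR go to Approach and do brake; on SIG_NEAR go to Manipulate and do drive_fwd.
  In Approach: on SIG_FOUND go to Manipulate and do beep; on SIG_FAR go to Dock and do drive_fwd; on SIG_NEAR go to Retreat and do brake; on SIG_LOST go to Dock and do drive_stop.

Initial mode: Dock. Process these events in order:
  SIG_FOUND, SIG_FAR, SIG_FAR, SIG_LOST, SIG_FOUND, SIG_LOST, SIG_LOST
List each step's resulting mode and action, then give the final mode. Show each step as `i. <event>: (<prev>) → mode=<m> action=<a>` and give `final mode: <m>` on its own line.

1. SIG_FOUND: (Dock) → mode=Retreat action=beep
2. SIG_FAR: (Retreat) → mode=Approach action=brake
3. SIG_FAR: (Approach) → mode=Dock action=drive_fwd
4. SIG_LOST: (Dock) → mode=Retreat action=open_gripper
5. SIG_FOUND: (Retreat) → mode=Approach action=drive_fwd
6. SIG_LOST: (Approach) → mode=Dock action=drive_stop
7. SIG_LOST: (Dock) → mode=Retreat action=open_gripper

final mode: Retreat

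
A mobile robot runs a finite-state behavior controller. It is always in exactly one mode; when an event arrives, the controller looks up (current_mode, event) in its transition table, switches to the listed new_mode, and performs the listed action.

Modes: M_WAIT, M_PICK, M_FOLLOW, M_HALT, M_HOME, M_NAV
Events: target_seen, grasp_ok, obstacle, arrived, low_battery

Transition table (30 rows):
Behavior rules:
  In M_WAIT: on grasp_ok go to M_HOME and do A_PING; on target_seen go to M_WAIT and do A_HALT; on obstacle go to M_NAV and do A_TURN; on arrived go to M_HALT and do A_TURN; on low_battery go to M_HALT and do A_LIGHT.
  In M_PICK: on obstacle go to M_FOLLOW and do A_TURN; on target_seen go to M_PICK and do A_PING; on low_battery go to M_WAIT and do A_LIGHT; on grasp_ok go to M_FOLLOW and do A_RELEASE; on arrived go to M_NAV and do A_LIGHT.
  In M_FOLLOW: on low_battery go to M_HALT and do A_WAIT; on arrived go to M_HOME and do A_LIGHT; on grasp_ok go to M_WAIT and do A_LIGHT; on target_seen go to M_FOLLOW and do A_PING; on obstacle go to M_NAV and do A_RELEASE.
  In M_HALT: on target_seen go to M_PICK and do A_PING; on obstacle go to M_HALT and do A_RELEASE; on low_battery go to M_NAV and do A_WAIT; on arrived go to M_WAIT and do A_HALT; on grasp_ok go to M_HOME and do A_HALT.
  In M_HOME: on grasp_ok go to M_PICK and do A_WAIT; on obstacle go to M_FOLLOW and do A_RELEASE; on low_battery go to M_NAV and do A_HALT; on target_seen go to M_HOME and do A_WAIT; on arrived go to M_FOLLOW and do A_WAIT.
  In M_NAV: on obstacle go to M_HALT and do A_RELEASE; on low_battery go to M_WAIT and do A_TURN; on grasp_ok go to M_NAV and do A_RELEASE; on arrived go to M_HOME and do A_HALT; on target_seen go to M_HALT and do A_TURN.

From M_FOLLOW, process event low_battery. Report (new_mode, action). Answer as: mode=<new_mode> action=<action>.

mode=M_HALT action=A_WAIT

current mode = M_FOLLOW; filter table to that mode:
  (M_FOLLOW, low_battery) → (M_HALT, A_WAIT)  ← event matches
  (M_FOLLOW, arrived) → (M_HOME, A_LIGHT)
  (M_FOLLOW, grasp_ok) → (M_WAIT, A_LIGHT)
  (M_FOLLOW, target_seen) → (M_FOLLOW, A_PING)
  (M_FOLLOW, obstacle) → (M_NAV, A_RELEASE)
event = low_battery selects (M_HALT, A_WAIT)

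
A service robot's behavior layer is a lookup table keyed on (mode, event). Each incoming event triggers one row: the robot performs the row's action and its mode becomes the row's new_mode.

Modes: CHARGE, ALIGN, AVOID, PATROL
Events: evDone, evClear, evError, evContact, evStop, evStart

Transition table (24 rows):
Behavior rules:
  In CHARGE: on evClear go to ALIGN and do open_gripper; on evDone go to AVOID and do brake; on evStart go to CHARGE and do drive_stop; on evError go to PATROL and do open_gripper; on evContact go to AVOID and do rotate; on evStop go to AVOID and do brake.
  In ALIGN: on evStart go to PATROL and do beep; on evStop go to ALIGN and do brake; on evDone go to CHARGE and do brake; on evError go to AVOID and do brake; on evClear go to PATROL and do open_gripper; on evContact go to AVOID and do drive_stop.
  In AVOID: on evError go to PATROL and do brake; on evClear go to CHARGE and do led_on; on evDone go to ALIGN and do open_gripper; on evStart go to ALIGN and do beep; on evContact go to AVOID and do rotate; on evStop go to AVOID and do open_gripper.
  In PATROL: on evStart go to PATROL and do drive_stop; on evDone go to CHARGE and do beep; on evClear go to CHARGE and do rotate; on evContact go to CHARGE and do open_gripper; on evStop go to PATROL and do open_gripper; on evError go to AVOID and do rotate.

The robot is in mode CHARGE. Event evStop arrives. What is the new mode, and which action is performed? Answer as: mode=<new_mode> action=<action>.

current mode = CHARGE; filter table to that mode:
  (CHARGE, evClear) → (ALIGN, open_gripper)
  (CHARGE, evDone) → (AVOID, brake)
  (CHARGE, evStart) → (CHARGE, drive_stop)
  (CHARGE, evError) → (PATROL, open_gripper)
  (CHARGE, evContact) → (AVOID, rotate)
  (CHARGE, evStop) → (AVOID, brake)  ← event matches
event = evStop selects (AVOID, brake)

mode=AVOID action=brake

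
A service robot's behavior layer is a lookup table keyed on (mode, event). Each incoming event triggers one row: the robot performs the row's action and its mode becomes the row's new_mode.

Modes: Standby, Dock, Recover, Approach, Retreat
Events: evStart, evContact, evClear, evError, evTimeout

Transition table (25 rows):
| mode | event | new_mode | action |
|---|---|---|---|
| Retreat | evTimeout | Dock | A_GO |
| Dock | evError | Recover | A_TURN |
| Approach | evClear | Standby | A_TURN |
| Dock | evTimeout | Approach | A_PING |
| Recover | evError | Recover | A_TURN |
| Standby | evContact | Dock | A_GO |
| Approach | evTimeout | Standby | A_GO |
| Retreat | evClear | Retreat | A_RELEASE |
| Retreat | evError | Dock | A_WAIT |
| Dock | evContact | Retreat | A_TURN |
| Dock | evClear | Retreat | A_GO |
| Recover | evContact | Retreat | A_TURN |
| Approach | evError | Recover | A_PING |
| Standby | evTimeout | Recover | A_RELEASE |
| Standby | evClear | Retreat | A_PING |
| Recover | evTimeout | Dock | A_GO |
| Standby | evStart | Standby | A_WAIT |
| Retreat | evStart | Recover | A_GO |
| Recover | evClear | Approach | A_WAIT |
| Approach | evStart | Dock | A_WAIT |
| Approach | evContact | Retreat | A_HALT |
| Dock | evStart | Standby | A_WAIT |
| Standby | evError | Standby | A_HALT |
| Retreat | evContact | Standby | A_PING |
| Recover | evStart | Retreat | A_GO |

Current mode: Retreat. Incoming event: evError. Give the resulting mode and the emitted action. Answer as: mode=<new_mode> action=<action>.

current mode = Retreat; filter table to that mode:
  (Retreat, evTimeout) → (Dock, A_GO)
  (Retreat, evClear) → (Retreat, A_RELEASE)
  (Retreat, evError) → (Dock, A_WAIT)  ← event matches
  (Retreat, evStart) → (Recover, A_GO)
  (Retreat, evContact) → (Standby, A_PING)
event = evError selects (Dock, A_WAIT)

mode=Dock action=A_WAIT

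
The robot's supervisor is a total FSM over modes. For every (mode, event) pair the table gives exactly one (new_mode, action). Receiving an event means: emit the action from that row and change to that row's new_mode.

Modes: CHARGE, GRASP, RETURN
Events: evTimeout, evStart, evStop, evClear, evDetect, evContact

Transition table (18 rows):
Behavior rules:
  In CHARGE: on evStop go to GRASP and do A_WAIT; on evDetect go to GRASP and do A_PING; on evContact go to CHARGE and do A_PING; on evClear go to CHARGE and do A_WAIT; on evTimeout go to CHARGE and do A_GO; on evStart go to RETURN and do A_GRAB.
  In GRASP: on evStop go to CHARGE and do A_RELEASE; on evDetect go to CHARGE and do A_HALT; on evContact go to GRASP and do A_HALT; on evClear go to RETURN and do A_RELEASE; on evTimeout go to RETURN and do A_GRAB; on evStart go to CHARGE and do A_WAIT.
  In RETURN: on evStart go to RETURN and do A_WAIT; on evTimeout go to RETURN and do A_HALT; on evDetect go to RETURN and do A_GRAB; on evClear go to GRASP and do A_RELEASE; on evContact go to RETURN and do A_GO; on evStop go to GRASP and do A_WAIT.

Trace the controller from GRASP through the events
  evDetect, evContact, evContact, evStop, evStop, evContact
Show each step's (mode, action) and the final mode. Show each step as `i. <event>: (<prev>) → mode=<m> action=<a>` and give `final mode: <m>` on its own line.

final mode: CHARGE

1. evDetect: (GRASP) → mode=CHARGE action=A_HALT
2. evContact: (CHARGE) → mode=CHARGE action=A_PING
3. evContact: (CHARGE) → mode=CHARGE action=A_PING
4. evStop: (CHARGE) → mode=GRASP action=A_WAIT
5. evStop: (GRASP) → mode=CHARGE action=A_RELEASE
6. evContact: (CHARGE) → mode=CHARGE action=A_PING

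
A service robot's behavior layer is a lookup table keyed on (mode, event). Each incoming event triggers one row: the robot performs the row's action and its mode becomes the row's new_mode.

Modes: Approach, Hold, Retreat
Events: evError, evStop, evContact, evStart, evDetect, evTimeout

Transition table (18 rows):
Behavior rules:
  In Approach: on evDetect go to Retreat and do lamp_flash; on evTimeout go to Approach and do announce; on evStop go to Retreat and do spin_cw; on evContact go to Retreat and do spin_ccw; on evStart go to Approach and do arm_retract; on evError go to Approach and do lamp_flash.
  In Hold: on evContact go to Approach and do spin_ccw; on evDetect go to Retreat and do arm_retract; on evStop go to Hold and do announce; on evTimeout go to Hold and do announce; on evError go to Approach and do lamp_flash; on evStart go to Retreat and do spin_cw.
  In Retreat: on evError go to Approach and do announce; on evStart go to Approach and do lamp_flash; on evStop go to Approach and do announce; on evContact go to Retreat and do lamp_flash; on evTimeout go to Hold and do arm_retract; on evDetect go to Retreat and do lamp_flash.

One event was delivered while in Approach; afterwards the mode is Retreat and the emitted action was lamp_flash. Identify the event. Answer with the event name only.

try evError: (Approach, evError) → (Approach, lamp_flash)
try evStop: (Approach, evStop) → (Retreat, spin_cw)
try evContact: (Approach, evContact) → (Retreat, spin_ccw)
try evStart: (Approach, evStart) → (Approach, arm_retract)
try evDetect: (Approach, evDetect) → (Retreat, lamp_flash)  ← matches
try evTimeout: (Approach, evTimeout) → (Approach, announce)

evDetect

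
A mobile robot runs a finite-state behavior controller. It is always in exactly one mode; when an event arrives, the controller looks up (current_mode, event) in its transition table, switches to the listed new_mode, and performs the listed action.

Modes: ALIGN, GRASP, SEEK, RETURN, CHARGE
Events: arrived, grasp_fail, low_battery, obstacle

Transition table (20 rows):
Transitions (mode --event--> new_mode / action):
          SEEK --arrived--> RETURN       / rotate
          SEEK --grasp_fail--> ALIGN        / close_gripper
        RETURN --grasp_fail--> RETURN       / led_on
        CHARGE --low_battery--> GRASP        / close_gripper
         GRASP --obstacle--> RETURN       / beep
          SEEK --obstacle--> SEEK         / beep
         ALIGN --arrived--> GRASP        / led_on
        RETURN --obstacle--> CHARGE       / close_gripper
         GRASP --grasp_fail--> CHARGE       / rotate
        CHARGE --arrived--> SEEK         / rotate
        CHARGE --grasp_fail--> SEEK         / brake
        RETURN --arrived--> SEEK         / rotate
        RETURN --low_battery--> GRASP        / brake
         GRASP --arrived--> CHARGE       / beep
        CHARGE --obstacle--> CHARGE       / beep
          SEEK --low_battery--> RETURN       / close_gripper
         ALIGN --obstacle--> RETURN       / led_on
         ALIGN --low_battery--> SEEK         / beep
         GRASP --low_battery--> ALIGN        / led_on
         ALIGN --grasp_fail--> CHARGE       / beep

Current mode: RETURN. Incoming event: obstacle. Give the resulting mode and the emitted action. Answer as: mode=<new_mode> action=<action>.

current mode = RETURN; filter table to that mode:
  (RETURN, grasp_fail) → (RETURN, led_on)
  (RETURN, obstacle) → (CHARGE, close_gripper)  ← event matches
  (RETURN, arrived) → (SEEK, rotate)
  (RETURN, low_battery) → (GRASP, brake)
event = obstacle selects (CHARGE, close_gripper)

mode=CHARGE action=close_gripper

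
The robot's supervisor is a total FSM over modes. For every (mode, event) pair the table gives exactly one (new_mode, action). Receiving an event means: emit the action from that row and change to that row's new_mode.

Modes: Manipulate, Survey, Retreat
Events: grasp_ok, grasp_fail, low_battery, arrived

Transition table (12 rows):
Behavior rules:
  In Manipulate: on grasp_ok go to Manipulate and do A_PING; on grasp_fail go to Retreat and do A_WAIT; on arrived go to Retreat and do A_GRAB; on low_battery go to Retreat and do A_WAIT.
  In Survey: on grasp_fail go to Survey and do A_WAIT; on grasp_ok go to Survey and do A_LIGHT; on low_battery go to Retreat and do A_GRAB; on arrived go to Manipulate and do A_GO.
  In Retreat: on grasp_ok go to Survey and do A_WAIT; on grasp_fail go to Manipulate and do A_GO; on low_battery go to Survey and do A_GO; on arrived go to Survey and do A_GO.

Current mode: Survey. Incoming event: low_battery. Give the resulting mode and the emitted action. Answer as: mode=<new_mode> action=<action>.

current mode = Survey; filter table to that mode:
  (Survey, grasp_fail) → (Survey, A_WAIT)
  (Survey, grasp_ok) → (Survey, A_LIGHT)
  (Survey, low_battery) → (Retreat, A_GRAB)  ← event matches
  (Survey, arrived) → (Manipulate, A_GO)
event = low_battery selects (Retreat, A_GRAB)

mode=Retreat action=A_GRAB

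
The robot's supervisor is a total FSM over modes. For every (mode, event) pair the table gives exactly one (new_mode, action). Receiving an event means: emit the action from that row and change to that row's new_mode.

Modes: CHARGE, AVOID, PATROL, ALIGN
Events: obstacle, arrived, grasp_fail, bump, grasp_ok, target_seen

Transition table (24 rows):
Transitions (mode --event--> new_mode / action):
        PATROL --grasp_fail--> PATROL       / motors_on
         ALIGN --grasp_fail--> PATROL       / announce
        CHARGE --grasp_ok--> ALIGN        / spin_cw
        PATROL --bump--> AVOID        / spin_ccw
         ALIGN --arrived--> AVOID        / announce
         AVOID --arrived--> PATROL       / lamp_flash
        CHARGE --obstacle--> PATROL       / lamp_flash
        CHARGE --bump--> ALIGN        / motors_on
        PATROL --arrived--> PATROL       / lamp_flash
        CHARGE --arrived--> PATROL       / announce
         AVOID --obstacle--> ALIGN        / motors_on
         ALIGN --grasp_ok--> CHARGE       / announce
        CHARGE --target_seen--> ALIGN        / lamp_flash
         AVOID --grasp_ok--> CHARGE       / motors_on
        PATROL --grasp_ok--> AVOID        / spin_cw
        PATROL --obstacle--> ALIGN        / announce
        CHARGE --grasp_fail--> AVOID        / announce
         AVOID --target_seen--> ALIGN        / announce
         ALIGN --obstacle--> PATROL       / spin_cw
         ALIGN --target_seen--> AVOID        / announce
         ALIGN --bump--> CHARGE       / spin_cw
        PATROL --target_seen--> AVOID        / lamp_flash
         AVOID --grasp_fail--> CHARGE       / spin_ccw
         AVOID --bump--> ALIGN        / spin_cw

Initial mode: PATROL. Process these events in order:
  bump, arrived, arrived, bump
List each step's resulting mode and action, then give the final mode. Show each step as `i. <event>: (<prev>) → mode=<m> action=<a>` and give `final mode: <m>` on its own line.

final mode: AVOID

1. bump: (PATROL) → mode=AVOID action=spin_ccw
2. arrived: (AVOID) → mode=PATROL action=lamp_flash
3. arrived: (PATROL) → mode=PATROL action=lamp_flash
4. bump: (PATROL) → mode=AVOID action=spin_ccw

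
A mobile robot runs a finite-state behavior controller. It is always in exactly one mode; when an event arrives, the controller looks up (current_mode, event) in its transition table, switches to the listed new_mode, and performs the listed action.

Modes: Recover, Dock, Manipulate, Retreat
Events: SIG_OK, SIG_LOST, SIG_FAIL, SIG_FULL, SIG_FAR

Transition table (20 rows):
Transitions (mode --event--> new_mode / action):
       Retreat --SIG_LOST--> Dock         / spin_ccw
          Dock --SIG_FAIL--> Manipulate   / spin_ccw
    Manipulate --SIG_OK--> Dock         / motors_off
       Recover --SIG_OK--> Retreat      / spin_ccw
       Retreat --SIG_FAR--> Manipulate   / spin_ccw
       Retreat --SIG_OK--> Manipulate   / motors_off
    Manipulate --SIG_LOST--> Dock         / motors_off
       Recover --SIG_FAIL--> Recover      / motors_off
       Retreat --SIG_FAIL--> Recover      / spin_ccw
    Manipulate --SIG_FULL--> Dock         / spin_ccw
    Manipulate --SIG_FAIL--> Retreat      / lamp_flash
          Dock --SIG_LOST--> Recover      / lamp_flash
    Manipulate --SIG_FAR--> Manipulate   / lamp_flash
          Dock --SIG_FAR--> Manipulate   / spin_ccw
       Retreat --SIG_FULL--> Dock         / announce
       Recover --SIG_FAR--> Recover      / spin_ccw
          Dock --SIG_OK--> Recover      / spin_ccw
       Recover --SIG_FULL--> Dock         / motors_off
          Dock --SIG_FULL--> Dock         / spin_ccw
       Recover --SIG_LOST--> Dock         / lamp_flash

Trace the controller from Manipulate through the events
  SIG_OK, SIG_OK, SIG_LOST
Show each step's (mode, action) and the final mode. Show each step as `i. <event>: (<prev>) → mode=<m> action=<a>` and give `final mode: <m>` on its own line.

final mode: Dock

1. SIG_OK: (Manipulate) → mode=Dock action=motors_off
2. SIG_OK: (Dock) → mode=Recover action=spin_ccw
3. SIG_LOST: (Recover) → mode=Dock action=lamp_flash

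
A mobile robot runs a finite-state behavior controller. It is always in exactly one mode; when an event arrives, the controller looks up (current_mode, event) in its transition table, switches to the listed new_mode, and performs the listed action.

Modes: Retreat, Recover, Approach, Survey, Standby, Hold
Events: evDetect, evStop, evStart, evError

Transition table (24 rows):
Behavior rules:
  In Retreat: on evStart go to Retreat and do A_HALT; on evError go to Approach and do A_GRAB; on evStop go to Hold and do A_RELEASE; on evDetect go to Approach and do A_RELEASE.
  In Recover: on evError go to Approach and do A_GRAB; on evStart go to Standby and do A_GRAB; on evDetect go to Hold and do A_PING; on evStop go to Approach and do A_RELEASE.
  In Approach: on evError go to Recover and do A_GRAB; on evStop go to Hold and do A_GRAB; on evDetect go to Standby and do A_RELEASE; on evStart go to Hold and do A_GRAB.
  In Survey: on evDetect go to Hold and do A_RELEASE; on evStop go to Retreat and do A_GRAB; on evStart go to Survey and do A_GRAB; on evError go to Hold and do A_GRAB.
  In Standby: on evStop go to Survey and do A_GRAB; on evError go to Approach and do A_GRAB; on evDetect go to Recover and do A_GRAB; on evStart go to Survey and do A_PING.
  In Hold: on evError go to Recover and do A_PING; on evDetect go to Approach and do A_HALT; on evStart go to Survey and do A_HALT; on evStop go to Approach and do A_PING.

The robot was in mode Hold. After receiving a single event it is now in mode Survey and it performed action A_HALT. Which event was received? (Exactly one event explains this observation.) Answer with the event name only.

try evDetect: (Hold, evDetect) → (Approach, A_HALT)
try evStop: (Hold, evStop) → (Approach, A_PING)
try evStart: (Hold, evStart) → (Survey, A_HALT)  ← matches
try evError: (Hold, evError) → (Recover, A_PING)

evStart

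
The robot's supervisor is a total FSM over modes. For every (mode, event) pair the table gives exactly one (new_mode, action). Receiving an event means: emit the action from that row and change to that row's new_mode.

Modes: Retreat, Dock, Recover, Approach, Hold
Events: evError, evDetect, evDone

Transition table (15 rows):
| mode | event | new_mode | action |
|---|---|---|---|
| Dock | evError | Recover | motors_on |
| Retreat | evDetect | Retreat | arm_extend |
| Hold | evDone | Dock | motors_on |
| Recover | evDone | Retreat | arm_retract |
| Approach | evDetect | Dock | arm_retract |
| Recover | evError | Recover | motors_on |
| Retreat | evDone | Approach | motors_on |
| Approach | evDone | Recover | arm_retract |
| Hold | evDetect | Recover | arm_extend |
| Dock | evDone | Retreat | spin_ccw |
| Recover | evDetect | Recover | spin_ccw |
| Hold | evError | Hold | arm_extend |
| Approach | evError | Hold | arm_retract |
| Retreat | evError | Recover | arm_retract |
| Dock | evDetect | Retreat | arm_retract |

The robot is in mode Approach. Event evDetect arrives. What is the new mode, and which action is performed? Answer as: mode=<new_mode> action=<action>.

mode=Dock action=arm_retract

current mode = Approach; filter table to that mode:
  (Approach, evDetect) → (Dock, arm_retract)  ← event matches
  (Approach, evDone) → (Recover, arm_retract)
  (Approach, evError) → (Hold, arm_retract)
event = evDetect selects (Dock, arm_retract)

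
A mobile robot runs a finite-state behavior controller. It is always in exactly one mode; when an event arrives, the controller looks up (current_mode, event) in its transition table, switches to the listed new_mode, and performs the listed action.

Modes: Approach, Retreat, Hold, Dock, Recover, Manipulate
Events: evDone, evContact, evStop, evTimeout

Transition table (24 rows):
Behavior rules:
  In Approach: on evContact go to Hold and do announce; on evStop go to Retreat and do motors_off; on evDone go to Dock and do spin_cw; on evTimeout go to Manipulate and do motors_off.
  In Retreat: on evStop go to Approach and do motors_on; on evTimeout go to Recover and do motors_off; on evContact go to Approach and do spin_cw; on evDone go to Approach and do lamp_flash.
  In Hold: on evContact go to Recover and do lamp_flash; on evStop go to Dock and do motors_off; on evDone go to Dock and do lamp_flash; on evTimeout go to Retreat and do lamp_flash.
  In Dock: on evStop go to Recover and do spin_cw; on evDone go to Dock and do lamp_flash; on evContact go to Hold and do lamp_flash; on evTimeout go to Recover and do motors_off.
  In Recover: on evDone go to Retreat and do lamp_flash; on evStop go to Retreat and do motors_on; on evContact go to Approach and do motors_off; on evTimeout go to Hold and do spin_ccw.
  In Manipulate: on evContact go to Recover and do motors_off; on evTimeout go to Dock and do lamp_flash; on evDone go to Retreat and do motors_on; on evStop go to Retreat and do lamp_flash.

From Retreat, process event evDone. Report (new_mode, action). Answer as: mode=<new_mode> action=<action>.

current mode = Retreat; filter table to that mode:
  (Retreat, evStop) → (Approach, motors_on)
  (Retreat, evTimeout) → (Recover, motors_off)
  (Retreat, evContact) → (Approach, spin_cw)
  (Retreat, evDone) → (Approach, lamp_flash)  ← event matches
event = evDone selects (Approach, lamp_flash)

mode=Approach action=lamp_flash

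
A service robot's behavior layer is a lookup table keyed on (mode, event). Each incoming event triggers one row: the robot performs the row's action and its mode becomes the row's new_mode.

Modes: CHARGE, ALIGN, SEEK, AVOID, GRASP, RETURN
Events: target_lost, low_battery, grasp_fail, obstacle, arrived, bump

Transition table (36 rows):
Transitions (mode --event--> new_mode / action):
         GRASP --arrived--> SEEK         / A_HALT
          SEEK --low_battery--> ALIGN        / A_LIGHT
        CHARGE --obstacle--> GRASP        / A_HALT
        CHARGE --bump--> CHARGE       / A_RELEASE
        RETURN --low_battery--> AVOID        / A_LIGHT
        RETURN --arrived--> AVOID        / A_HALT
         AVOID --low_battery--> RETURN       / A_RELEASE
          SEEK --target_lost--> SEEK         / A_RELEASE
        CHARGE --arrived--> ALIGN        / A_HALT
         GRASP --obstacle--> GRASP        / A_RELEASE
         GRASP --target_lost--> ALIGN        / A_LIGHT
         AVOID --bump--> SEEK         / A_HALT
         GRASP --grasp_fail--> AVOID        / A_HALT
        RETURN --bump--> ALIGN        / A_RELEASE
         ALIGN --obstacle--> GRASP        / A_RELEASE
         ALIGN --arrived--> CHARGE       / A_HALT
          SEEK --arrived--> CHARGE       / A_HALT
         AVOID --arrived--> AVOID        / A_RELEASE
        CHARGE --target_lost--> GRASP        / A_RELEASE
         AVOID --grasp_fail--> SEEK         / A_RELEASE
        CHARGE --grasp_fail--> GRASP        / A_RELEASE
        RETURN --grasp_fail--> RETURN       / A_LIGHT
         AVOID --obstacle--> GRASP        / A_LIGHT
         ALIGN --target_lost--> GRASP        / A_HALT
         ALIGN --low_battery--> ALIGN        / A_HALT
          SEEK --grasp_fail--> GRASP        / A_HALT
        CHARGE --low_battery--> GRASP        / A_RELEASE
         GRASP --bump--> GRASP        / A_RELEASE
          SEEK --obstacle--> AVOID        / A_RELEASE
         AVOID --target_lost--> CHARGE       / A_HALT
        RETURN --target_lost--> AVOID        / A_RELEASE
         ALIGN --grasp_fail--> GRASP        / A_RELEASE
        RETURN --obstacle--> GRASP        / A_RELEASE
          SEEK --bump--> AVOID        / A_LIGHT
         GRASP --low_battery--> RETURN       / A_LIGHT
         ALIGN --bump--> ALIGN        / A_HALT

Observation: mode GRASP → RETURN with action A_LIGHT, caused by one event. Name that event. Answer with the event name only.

low_battery

try target_lost: (GRASP, target_lost) → (ALIGN, A_LIGHT)
try low_battery: (GRASP, low_battery) → (RETURN, A_LIGHT)  ← matches
try grasp_fail: (GRASP, grasp_fail) → (AVOID, A_HALT)
try obstacle: (GRASP, obstacle) → (GRASP, A_RELEASE)
try arrived: (GRASP, arrived) → (SEEK, A_HALT)
try bump: (GRASP, bump) → (GRASP, A_RELEASE)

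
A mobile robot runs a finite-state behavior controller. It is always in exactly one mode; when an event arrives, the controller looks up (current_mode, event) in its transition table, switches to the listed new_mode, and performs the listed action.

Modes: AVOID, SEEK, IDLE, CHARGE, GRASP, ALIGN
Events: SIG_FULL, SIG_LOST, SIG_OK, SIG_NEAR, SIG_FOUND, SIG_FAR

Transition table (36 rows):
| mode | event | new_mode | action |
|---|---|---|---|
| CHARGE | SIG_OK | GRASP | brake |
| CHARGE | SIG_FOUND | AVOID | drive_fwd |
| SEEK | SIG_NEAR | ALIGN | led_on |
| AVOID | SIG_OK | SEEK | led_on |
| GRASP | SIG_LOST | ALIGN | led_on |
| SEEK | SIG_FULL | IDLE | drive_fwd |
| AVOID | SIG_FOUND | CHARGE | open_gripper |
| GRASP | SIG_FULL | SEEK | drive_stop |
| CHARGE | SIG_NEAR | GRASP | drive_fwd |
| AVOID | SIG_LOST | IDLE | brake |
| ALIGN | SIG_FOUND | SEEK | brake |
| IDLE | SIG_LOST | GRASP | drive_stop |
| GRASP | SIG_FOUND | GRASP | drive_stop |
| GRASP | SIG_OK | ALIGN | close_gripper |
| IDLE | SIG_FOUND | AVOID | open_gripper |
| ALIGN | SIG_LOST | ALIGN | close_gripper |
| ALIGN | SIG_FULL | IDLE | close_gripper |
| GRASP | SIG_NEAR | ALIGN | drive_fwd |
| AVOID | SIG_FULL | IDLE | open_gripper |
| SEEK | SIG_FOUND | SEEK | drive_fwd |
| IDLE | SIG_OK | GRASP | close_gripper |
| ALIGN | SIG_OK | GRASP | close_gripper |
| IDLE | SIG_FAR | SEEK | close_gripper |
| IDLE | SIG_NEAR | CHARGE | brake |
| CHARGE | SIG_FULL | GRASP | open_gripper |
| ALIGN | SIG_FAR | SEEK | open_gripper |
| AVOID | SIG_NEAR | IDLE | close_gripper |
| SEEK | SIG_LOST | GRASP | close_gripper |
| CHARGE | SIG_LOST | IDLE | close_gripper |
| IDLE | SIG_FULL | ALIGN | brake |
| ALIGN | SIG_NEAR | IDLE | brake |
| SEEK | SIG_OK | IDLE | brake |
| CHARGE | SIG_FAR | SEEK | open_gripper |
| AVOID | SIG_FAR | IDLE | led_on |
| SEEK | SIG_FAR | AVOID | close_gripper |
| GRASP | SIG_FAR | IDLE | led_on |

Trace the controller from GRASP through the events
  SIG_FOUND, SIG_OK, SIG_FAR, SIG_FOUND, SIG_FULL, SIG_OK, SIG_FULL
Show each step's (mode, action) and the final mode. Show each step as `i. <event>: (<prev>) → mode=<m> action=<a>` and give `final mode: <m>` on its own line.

1. SIG_FOUND: (GRASP) → mode=GRASP action=drive_stop
2. SIG_OK: (GRASP) → mode=ALIGN action=close_gripper
3. SIG_FAR: (ALIGN) → mode=SEEK action=open_gripper
4. SIG_FOUND: (SEEK) → mode=SEEK action=drive_fwd
5. SIG_FULL: (SEEK) → mode=IDLE action=drive_fwd
6. SIG_OK: (IDLE) → mode=GRASP action=close_gripper
7. SIG_FULL: (GRASP) → mode=SEEK action=drive_stop

final mode: SEEK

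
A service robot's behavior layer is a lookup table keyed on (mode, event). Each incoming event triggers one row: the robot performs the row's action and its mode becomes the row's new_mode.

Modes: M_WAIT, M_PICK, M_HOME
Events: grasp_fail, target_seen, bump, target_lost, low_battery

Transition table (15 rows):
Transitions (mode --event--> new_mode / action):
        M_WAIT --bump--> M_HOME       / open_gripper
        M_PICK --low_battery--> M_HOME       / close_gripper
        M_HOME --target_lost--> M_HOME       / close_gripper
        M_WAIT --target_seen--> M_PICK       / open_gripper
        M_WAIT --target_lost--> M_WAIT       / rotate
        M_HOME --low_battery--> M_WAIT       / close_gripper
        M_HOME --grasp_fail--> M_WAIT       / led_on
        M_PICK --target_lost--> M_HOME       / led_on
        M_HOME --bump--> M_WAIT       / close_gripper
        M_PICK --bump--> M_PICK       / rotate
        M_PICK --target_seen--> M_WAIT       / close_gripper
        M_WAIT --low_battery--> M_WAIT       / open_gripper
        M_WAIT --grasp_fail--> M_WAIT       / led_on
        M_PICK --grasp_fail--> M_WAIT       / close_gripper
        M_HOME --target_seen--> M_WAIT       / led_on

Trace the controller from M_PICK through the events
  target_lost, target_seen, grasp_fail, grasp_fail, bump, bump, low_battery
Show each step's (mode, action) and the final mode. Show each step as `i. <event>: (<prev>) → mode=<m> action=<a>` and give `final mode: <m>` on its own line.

1. target_lost: (M_PICK) → mode=M_HOME action=led_on
2. target_seen: (M_HOME) → mode=M_WAIT action=led_on
3. grasp_fail: (M_WAIT) → mode=M_WAIT action=led_on
4. grasp_fail: (M_WAIT) → mode=M_WAIT action=led_on
5. bump: (M_WAIT) → mode=M_HOME action=open_gripper
6. bump: (M_HOME) → mode=M_WAIT action=close_gripper
7. low_battery: (M_WAIT) → mode=M_WAIT action=open_gripper

final mode: M_WAIT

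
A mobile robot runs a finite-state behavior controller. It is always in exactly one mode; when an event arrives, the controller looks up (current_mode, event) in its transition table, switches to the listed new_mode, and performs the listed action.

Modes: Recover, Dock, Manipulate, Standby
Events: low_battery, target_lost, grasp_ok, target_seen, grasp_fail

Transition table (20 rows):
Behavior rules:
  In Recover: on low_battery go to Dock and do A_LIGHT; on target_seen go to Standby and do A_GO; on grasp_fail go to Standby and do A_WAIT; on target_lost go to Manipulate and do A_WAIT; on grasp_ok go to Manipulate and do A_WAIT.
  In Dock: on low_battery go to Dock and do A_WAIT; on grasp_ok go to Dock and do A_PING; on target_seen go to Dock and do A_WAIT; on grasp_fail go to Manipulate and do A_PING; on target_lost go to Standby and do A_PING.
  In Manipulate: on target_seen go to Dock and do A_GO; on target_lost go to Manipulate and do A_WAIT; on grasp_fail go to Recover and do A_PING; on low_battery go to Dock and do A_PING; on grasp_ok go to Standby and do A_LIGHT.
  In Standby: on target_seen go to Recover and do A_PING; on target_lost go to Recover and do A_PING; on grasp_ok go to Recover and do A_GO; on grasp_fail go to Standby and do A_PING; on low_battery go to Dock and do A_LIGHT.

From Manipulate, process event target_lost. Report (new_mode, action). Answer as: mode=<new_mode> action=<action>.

mode=Manipulate action=A_WAIT

current mode = Manipulate; filter table to that mode:
  (Manipulate, target_seen) → (Dock, A_GO)
  (Manipulate, target_lost) → (Manipulate, A_WAIT)  ← event matches
  (Manipulate, grasp_fail) → (Recover, A_PING)
  (Manipulate, low_battery) → (Dock, A_PING)
  (Manipulate, grasp_ok) → (Standby, A_LIGHT)
event = target_lost selects (Manipulate, A_WAIT)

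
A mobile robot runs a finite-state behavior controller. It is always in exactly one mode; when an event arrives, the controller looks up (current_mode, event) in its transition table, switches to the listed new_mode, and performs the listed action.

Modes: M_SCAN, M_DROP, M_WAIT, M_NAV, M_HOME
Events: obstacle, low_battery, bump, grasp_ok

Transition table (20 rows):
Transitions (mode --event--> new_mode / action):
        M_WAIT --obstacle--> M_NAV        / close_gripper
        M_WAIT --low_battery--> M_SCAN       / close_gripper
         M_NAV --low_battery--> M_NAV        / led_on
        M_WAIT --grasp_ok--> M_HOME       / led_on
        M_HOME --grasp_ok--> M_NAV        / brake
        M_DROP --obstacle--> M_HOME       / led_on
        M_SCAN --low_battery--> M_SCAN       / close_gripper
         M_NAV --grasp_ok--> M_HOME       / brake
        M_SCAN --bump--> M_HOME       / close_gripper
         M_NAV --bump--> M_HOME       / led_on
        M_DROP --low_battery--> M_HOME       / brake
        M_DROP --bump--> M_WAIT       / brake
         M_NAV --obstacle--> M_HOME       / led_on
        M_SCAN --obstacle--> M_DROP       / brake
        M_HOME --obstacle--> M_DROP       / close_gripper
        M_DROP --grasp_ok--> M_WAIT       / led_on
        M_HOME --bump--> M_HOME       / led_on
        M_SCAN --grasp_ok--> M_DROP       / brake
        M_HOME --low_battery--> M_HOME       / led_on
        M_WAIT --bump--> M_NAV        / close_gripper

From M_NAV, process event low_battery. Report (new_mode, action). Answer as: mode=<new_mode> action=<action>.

current mode = M_NAV; filter table to that mode:
  (M_NAV, low_battery) → (M_NAV, led_on)  ← event matches
  (M_NAV, grasp_ok) → (M_HOME, brake)
  (M_NAV, bump) → (M_HOME, led_on)
  (M_NAV, obstacle) → (M_HOME, led_on)
event = low_battery selects (M_NAV, led_on)

mode=M_NAV action=led_on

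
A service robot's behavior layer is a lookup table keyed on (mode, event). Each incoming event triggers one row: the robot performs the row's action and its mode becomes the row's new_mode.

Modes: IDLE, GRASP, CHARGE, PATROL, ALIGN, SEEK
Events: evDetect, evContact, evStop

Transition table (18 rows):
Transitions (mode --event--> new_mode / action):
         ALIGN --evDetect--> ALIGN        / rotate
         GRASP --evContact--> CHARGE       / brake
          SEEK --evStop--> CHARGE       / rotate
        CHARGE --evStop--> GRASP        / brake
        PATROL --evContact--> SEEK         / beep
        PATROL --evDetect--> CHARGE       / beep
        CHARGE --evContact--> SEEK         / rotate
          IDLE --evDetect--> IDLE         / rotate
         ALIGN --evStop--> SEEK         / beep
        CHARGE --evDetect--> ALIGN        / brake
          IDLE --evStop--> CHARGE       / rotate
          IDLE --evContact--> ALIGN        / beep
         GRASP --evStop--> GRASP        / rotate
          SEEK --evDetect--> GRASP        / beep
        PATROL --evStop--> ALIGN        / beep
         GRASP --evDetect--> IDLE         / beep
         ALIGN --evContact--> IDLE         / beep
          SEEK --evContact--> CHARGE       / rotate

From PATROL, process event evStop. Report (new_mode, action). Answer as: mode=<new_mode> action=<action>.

mode=ALIGN action=beep

current mode = PATROL; filter table to that mode:
  (PATROL, evContact) → (SEEK, beep)
  (PATROL, evDetect) → (CHARGE, beep)
  (PATROL, evStop) → (ALIGN, beep)  ← event matches
event = evStop selects (ALIGN, beep)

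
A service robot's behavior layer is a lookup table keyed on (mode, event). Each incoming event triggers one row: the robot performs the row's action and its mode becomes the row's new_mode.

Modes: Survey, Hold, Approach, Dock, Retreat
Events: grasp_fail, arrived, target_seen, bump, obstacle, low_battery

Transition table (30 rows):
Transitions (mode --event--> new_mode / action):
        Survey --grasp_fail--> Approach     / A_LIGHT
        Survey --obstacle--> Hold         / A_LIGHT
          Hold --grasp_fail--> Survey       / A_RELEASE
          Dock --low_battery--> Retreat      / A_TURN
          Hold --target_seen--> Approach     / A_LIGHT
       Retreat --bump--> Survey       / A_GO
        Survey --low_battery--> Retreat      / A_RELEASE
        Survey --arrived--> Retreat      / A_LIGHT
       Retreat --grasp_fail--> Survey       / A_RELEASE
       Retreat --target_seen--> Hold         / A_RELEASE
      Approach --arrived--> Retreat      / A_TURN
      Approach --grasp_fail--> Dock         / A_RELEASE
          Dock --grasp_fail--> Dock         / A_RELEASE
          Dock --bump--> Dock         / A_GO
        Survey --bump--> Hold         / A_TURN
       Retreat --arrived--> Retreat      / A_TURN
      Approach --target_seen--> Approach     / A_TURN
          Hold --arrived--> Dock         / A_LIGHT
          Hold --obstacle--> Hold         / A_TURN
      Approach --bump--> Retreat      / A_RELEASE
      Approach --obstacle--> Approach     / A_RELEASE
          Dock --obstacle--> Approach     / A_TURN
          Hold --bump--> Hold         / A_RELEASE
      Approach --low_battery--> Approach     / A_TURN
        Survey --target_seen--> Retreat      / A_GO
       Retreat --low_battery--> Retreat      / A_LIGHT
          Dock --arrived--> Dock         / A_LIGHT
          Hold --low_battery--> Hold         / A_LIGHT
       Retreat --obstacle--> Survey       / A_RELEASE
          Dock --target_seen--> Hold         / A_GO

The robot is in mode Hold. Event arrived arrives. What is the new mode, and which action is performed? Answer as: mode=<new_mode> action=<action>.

current mode = Hold; filter table to that mode:
  (Hold, grasp_fail) → (Survey, A_RELEASE)
  (Hold, target_seen) → (Approach, A_LIGHT)
  (Hold, arrived) → (Dock, A_LIGHT)  ← event matches
  (Hold, obstacle) → (Hold, A_TURN)
  (Hold, bump) → (Hold, A_RELEASE)
  (Hold, low_battery) → (Hold, A_LIGHT)
event = arrived selects (Dock, A_LIGHT)

mode=Dock action=A_LIGHT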